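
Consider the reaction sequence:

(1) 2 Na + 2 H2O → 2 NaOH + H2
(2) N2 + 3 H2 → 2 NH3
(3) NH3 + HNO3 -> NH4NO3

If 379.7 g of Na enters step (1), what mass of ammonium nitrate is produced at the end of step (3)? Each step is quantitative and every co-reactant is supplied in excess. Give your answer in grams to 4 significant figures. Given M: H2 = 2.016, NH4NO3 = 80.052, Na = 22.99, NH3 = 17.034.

n(Na) = 379.7 / 22.99 = 16.516 mol.
Reaction (1): Na→H2 ratio 2:1 ⇒ n(H2) = 8.2579 mol.
Reaction (2): H2→NH3 ratio 3:2 ⇒ n(NH3) = 5.5053 mol.
Reaction (3): NH3→NH4NO3 ratio 1:1 ⇒ n(NH4NO3) = 5.5053 mol.
Mass of NH4NO3 = 5.5053 × 80.052 = 440.71 g.

440.7 g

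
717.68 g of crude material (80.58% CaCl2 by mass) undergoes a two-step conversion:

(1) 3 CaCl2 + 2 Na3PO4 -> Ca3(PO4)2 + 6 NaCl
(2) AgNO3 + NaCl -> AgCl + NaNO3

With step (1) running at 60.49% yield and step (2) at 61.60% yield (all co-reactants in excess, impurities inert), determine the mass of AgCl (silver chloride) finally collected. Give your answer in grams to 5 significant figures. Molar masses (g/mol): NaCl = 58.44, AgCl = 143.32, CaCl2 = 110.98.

556.56 g

Pure CaCl2 = 717.68 × 0.8058 = 578.307 g.
n(CaCl2) = 578.307 / 110.98 = 5.21091 mol.
Step 1 (CaCl2:NaCl = 3:6): theoretical n(NaCl) = 10.4218 mol; at 60.49% yield, n(NaCl) = 6.30416 mol.
Step 2 (NaCl:AgCl = 1:1): theoretical n(AgCl) = 6.30416 mol, so theoretical mass = 6.30416 × 143.32 = 903.512 g.
At 61.60% yield, actual mass of AgCl = 903.512 × 0.6160 = 556.563 g.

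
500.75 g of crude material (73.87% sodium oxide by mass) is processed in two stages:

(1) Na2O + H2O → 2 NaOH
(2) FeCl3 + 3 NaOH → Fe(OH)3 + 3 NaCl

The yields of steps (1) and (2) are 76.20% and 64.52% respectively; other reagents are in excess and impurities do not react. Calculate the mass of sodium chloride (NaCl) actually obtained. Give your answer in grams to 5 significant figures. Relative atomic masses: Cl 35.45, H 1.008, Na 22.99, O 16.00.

342.95 g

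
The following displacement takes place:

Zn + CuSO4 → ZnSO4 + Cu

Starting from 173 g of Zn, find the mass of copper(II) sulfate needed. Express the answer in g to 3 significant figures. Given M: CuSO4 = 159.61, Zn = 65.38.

422 g

n(Zn) = 173.0 g / 65.38 g/mol = 2.646 mol.
From the equation the Zn:CuSO4 mole ratio is 1:1, so n(CuSO4) = 2.646 × 1/1 = 2.646 mol.
Mass of CuSO4 = 2.646 mol × 159.61 g/mol = 422.3 g.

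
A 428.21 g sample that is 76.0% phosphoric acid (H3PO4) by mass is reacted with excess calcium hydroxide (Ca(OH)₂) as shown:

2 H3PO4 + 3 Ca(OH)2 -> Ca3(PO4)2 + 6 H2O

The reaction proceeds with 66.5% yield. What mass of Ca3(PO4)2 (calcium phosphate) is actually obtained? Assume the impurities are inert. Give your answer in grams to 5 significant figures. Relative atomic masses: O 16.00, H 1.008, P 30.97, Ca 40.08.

342.51 g

Pure H3PO4 available = 428.21 g × 0.760 = 325.440 g.
M(H3PO4) = 3(1.008) + 30.97 + 4(16.00) = 97.994 g/mol.
M(Ca3(PO4)2) = 3(40.08) + 2(30.97) + 8(16.00) = 310.18 g/mol.
n(H3PO4) = 325.440 g / 97.994 g/mol = 3.32102 mol.
From the equation the H3PO4:Ca3(PO4)2 mole ratio is 2:1, so n(Ca3(PO4)2) = 3.32102 × 1/2 = 1.66051 mol.
Mass of Ca3(PO4)2 = 1.66051 mol × 310.18 g/mol = 515.056 g.
Actual mass collected = 515.056 g × 0.665 = 342.512 g.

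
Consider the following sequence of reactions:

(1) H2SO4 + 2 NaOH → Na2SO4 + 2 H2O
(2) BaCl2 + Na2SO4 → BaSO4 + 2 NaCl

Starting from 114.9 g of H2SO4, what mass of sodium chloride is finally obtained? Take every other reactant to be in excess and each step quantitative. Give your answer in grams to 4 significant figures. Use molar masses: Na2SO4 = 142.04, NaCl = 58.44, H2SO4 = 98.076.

136.9 g

n(H2SO4) = 114.90 / 98.076 = 1.1715 mol.
Step 1 gives a 1:1 ratio of H2SO4 to Na2SO4, so n(Na2SO4) = 1.1715 mol.
In step 2 the Na2SO4:NaCl ratio is 1:2, so n(NaCl) = 2.3431 mol.
Mass of NaCl = 2.3431 × 58.44 = 136.93 g.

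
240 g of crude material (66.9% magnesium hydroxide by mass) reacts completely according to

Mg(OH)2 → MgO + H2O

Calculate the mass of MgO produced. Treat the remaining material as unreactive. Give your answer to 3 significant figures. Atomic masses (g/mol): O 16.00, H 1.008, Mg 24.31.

Mass of pure Mg(OH)2 = 240 g × 0.669 = 160.6 g.
M(Mg(OH)2) = 24.31 + 2(16.00) + 2(1.008) = 58.326 g/mol.
M(MgO) = 24.31 + 16.00 = 40.31 g/mol.
n(Mg(OH)2) = 160.6 g / 58.326 g/mol = 2.753 mol.
From the equation the Mg(OH)2:MgO mole ratio is 1:1, so n(MgO) = 2.753 × 1/1 = 2.753 mol.
Mass of MgO = 2.753 mol × 40.31 g/mol = 111.0 g.

111 g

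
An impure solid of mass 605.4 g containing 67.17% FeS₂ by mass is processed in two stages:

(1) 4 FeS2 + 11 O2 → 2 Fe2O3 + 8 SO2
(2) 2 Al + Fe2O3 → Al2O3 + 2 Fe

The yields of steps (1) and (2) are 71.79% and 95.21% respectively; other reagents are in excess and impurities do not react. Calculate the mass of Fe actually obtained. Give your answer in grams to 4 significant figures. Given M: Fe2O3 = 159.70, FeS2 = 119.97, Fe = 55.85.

Pure FeS2 = 605.4 × 0.6717 = 406.65 g.
n(FeS2) = 406.65 / 119.97 = 3.3896 mol.
Step 1 (FeS2:Fe2O3 = 4:2): theoretical n(Fe2O3) = 1.6948 mol; at 71.79% yield, n(Fe2O3) = 1.2167 mol.
Step 2 (Fe2O3:Fe = 1:2): theoretical n(Fe) = 2.4334 mol, so theoretical mass = 2.4334 × 55.85 = 135.90 g.
At 95.21% yield, actual mass of Fe = 135.90 × 0.9521 = 129.39 g.

129.4 g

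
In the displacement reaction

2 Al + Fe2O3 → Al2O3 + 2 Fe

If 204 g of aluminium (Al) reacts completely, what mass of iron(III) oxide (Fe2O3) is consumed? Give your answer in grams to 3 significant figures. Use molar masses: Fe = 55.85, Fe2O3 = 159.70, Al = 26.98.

604 g

n(Al) = 204.0 g / 26.98 g/mol = 7.561 mol.
From the equation the Al:Fe2O3 mole ratio is 2:1, so n(Fe2O3) = 7.561 × 1/2 = 3.781 mol.
Mass of Fe2O3 = 3.781 mol × 159.70 g/mol = 603.8 g.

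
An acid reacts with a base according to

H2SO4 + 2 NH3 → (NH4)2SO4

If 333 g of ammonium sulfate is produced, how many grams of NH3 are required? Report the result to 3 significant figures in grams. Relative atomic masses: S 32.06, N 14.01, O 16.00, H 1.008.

85.9 g

M((NH4)2SO4) = 2(14.01) + 8(1.008) + 32.06 + 4(16.00) = 132.144 g/mol.
M(NH3) = 14.01 + 3(1.008) = 17.034 g/mol.
n((NH4)2SO4) = 333.0 g / 132.144 g/mol = 2.520 mol.
From the equation the (NH4)2SO4:NH3 mole ratio is 1:2, so n(NH3) = 2.520 × 2/1 = 5.040 mol.
Mass of NH3 = 5.040 mol × 17.034 g/mol = 85.85 g.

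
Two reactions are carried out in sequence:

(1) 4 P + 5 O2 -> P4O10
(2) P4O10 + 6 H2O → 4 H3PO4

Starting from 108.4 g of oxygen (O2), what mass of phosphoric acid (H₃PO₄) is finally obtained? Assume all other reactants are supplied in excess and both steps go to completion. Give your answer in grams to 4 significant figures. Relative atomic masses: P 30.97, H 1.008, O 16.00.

M(O2) = 2(16.00) = 32.00 g/mol.
M(H3PO4) = 3(1.008) + 30.97 + 4(16.00) = 97.994 g/mol.
n(O2) = 108.40 / 32.00 = 3.3875 mol.
Step 1 gives a 5:1 ratio of O2 to P4O10, so n(P4O10) = 0.67750 mol.
In step 2 the P4O10:H3PO4 ratio is 1:4, so n(H3PO4) = 2.7100 mol.
Mass of H3PO4 = 2.7100 × 97.994 = 265.56 g.

265.6 g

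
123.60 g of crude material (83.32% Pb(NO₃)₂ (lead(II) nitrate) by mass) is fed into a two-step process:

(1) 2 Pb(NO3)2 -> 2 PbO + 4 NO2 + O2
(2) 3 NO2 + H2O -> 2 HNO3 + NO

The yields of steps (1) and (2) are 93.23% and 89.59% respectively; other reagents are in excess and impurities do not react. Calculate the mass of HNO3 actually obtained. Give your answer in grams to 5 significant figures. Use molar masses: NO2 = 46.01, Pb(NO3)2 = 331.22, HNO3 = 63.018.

21.821 g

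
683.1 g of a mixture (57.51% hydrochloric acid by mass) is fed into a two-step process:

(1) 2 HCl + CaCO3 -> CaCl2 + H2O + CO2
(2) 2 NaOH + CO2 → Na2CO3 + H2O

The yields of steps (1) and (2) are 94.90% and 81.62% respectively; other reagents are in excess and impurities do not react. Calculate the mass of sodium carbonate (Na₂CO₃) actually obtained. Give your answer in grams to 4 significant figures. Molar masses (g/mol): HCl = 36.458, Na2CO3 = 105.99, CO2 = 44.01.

442.3 g

Pure HCl = 683.1 × 0.5751 = 392.85 g.
n(HCl) = 392.85 / 36.458 = 10.775 mol.
Step 1 (HCl:CO2 = 2:1): theoretical n(CO2) = 5.3877 mol; at 94.90% yield, n(CO2) = 5.1129 mol.
Step 2 (CO2:Na2CO3 = 1:1): theoretical n(Na2CO3) = 5.1129 mol, so theoretical mass = 5.1129 × 105.99 = 541.92 g.
At 81.62% yield, actual mass of Na2CO3 = 541.92 × 0.8162 = 442.32 g.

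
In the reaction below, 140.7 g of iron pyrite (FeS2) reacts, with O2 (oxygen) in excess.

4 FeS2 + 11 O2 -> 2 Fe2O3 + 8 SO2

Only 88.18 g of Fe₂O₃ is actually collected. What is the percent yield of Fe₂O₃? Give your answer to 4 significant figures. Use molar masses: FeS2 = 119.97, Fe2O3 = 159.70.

n(FeS2) = 140.70 g / 119.97 g/mol = 1.1728 mol.
From the equation the FeS2:Fe2O3 mole ratio is 4:2, so n(Fe2O3) = 1.1728 × 2/4 = 0.58640 mol.
Mass of Fe2O3 = 0.58640 mol × 159.70 g/mol = 93.648 g.
This is the theoretical yield. Percent yield = 88.18 g / 93.648 g × 100% = 94.162%.

94.16 %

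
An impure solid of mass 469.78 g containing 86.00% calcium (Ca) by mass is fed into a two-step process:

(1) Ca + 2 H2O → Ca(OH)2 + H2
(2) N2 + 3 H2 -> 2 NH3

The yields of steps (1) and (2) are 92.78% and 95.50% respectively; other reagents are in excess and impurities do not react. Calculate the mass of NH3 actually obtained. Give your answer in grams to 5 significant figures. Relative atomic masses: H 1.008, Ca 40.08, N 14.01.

Pure Ca = 469.78 × 0.8600 = 404.011 g.
M(Ca) = 40.08 g/mol.
M(NH3) = 14.01 + 3(1.008) = 17.034 g/mol.
n(Ca) = 404.011 / 40.08 = 10.0801 mol.
Step 1 (Ca:H2 = 1:1): theoretical n(H2) = 10.0801 mol; at 92.78% yield, n(H2) = 9.35233 mol.
Step 2 (H2:NH3 = 3:2): theoretical n(NH3) = 6.23488 mol, so theoretical mass = 6.23488 × 17.034 = 106.205 g.
At 95.50% yield, actual mass of NH3 = 106.205 × 0.9550 = 101.426 g.

101.43 g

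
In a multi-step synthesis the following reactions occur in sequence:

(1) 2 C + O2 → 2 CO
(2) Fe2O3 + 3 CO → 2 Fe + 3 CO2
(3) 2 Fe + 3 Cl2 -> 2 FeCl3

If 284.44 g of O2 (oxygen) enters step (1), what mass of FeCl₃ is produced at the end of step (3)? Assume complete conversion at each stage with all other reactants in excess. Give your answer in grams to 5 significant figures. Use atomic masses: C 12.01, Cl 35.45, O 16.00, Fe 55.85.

M(O2) = 2(16.00) = 32.00 g/mol.
M(FeCl3) = 55.85 + 3(35.45) = 162.20 g/mol.
n(O2) = 284.44 / 32.00 = 8.88875 mol.
Reaction (1): O2→CO ratio 1:2 ⇒ n(CO) = 17.7775 mol.
Reaction (2): CO→Fe ratio 3:2 ⇒ n(Fe) = 11.8517 mol.
Reaction (3): Fe→FeCl3 ratio 2:2 ⇒ n(FeCl3) = 11.8517 mol.
Mass of FeCl3 = 11.8517 × 162.20 = 1922.34 g.

1922.3 g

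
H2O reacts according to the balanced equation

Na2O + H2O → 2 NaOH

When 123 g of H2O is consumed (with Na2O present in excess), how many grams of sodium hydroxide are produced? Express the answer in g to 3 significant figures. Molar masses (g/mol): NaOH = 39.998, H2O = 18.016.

546 g

n(H2O) = 123.0 g / 18.016 g/mol = 6.827 mol.
From the equation the H2O:NaOH mole ratio is 1:2, so n(NaOH) = 6.827 × 2/1 = 13.65 mol.
Mass of NaOH = 13.65 mol × 39.998 g/mol = 546.2 g.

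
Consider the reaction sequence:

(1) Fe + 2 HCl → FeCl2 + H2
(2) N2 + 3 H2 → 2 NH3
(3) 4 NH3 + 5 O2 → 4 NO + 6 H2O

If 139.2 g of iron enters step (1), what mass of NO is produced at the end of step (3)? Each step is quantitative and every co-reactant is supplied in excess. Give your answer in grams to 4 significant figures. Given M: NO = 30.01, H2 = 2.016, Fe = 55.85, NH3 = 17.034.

n(Fe) = 139.2 / 55.85 = 2.4924 mol.
Reaction (1): Fe→H2 ratio 1:1 ⇒ n(H2) = 2.4924 mol.
Reaction (2): H2→NH3 ratio 3:2 ⇒ n(NH3) = 1.6616 mol.
Reaction (3): NH3→NO ratio 4:4 ⇒ n(NO) = 1.6616 mol.
Mass of NO = 1.6616 × 30.01 = 49.864 g.

49.86 g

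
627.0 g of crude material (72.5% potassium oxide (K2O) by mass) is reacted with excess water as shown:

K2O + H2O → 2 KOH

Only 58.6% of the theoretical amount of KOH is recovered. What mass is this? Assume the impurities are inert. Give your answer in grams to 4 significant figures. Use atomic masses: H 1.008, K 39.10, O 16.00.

317.3 g

Pure K2O available = 627.0 g × 0.725 = 454.57 g.
M(K2O) = 2(39.10) + 16.00 = 94.20 g/mol.
M(KOH) = 39.10 + 16.00 + 1.008 = 56.108 g/mol.
n(K2O) = 454.57 g / 94.20 g/mol = 4.8256 mol.
From the equation the K2O:KOH mole ratio is 1:2, so n(KOH) = 4.8256 × 2/1 = 9.6513 mol.
Mass of KOH = 9.6513 mol × 56.108 g/mol = 541.51 g.
Actual mass collected = 541.51 g × 0.586 = 317.33 g.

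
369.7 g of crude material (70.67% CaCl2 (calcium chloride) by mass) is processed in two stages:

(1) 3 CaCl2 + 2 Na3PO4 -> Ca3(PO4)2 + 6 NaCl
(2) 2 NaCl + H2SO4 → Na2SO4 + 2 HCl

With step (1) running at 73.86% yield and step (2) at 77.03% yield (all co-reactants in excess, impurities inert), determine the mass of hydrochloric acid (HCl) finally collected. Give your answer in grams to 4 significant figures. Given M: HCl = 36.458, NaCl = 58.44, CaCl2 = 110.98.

97.66 g

Pure CaCl2 = 369.7 × 0.7067 = 261.27 g.
n(CaCl2) = 261.27 / 110.98 = 2.3542 mol.
Step 1 (CaCl2:NaCl = 3:6): theoretical n(NaCl) = 4.7084 mol; at 73.86% yield, n(NaCl) = 3.4776 mol.
Step 2 (NaCl:HCl = 2:2): theoretical n(HCl) = 3.4776 mol, so theoretical mass = 3.4776 × 36.458 = 126.79 g.
At 77.03% yield, actual mass of HCl = 126.79 × 0.7703 = 97.663 g.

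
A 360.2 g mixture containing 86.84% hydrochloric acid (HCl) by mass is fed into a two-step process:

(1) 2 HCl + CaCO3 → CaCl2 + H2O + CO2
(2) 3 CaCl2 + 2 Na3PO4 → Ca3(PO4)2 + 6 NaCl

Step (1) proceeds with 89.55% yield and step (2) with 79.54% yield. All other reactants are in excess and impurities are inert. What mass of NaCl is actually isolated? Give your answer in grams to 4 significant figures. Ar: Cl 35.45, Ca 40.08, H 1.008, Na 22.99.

Pure HCl = 360.2 × 0.8684 = 312.80 g.
M(HCl) = 1.008 + 35.45 = 36.458 g/mol.
M(NaCl) = 22.99 + 35.45 = 58.44 g/mol.
n(HCl) = 312.80 / 36.458 = 8.5797 mol.
Step 1 (HCl:CaCl2 = 2:1): theoretical n(CaCl2) = 4.2898 mol; at 89.55% yield, n(CaCl2) = 3.8415 mol.
Step 2 (CaCl2:NaCl = 3:6): theoretical n(NaCl) = 7.6831 mol, so theoretical mass = 7.6831 × 58.44 = 449.00 g.
At 79.54% yield, actual mass of NaCl = 449.00 × 0.7954 = 357.13 g.

357.1 g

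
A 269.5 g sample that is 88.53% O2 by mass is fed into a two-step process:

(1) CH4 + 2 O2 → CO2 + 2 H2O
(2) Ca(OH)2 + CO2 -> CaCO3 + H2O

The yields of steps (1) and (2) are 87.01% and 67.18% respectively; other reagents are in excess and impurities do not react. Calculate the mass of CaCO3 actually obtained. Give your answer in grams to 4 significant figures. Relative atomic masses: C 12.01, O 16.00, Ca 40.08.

Pure O2 = 269.5 × 0.8853 = 238.59 g.
M(O2) = 2(16.00) = 32.00 g/mol.
M(CaCO3) = 40.08 + 12.01 + 3(16.00) = 100.09 g/mol.
n(O2) = 238.59 / 32.00 = 7.4559 mol.
Step 1 (O2:CO2 = 2:1): theoretical n(CO2) = 3.7279 mol; at 87.01% yield, n(CO2) = 3.2437 mol.
Step 2 (CO2:CaCO3 = 1:1): theoretical n(CaCO3) = 3.2437 mol, so theoretical mass = 3.2437 × 100.09 = 324.66 g.
At 67.18% yield, actual mass of CaCO3 = 324.66 × 0.6718 = 218.11 g.

218.1 g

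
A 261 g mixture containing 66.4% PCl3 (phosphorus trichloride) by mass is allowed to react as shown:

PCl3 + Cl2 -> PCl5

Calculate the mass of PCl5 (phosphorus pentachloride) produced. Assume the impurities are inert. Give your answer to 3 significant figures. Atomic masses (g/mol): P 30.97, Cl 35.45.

263 g

Mass of pure PCl3 = 261 g × 0.664 = 173.3 g.
M(PCl3) = 30.97 + 3(35.45) = 137.32 g/mol.
M(PCl5) = 30.97 + 5(35.45) = 208.22 g/mol.
n(PCl3) = 173.3 g / 137.32 g/mol = 1.262 mol.
From the equation the PCl3:PCl5 mole ratio is 1:1, so n(PCl5) = 1.262 × 1/1 = 1.262 mol.
Mass of PCl5 = 1.262 mol × 208.22 g/mol = 262.8 g.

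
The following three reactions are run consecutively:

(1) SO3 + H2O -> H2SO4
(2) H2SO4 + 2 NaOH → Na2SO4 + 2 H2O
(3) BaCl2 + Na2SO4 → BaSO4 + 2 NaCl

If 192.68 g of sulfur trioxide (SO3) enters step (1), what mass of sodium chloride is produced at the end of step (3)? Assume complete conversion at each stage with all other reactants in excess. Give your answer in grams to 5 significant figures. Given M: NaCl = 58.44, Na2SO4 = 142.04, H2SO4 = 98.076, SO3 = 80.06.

n(SO3) = 192.68 / 80.06 = 2.40669 mol.
Reaction (1): SO3→H2SO4 ratio 1:1 ⇒ n(H2SO4) = 2.40669 mol.
Reaction (2): H2SO4→Na2SO4 ratio 1:1 ⇒ n(Na2SO4) = 2.40669 mol.
Reaction (3): Na2SO4→NaCl ratio 1:2 ⇒ n(NaCl) = 4.81339 mol.
Mass of NaCl = 4.81339 × 58.44 = 281.295 g.

281.29 g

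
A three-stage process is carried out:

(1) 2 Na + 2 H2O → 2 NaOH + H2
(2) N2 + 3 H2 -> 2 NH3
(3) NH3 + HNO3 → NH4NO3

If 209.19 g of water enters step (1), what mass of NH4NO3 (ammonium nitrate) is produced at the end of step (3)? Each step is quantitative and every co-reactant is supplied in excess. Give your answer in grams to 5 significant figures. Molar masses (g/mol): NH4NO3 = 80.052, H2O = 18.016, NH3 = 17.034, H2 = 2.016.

309.84 g

n(H2O) = 209.19 / 18.016 = 11.6113 mol.
Reaction (1): H2O→H2 ratio 2:1 ⇒ n(H2) = 5.80567 mol.
Reaction (2): H2→NH3 ratio 3:2 ⇒ n(NH3) = 3.87045 mol.
Reaction (3): NH3→NH4NO3 ratio 1:1 ⇒ n(NH4NO3) = 3.87045 mol.
Mass of NH4NO3 = 3.87045 × 80.052 = 309.837 g.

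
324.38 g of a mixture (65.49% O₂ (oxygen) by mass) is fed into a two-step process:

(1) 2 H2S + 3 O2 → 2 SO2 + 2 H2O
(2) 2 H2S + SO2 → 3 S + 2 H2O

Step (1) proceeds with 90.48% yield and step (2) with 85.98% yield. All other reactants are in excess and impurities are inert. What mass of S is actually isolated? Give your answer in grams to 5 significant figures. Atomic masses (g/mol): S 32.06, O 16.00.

331.15 g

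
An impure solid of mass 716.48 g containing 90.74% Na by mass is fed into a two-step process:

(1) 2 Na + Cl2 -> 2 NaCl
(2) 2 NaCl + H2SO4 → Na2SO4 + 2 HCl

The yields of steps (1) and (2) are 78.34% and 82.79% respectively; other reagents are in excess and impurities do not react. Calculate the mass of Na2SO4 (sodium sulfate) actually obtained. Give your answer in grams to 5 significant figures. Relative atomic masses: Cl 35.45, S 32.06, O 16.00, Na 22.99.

Pure Na = 716.48 × 0.9074 = 650.134 g.
M(Na) = 22.99 g/mol.
M(Na2SO4) = 2(22.99) + 32.06 + 4(16.00) = 142.04 g/mol.
n(Na) = 650.134 / 22.99 = 28.2790 mol.
Step 1 (Na:NaCl = 2:2): theoretical n(NaCl) = 28.2790 mol; at 78.34% yield, n(NaCl) = 22.1538 mol.
Step 2 (NaCl:Na2SO4 = 2:1): theoretical n(Na2SO4) = 11.0769 mol, so theoretical mass = 11.0769 × 142.04 = 1573.36 g.
At 82.79% yield, actual mass of Na2SO4 = 1573.36 × 0.8279 = 1302.58 g.

1302.6 g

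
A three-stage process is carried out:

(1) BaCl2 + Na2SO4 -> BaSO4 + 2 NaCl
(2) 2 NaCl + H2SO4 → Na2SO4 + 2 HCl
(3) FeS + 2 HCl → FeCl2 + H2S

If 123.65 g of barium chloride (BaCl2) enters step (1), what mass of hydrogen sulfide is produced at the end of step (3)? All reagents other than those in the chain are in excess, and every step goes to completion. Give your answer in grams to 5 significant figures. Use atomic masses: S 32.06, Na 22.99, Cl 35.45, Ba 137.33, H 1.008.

20.235 g

M(BaCl2) = 137.33 + 2(35.45) = 208.23 g/mol.
M(H2S) = 2(1.008) + 32.06 = 34.076 g/mol.
n(BaCl2) = 123.65 / 208.23 = 0.593815 mol.
Reaction (1): BaCl2→NaCl ratio 1:2 ⇒ n(NaCl) = 1.18763 mol.
Reaction (2): NaCl→HCl ratio 2:2 ⇒ n(HCl) = 1.18763 mol.
Reaction (3): HCl→H2S ratio 2:1 ⇒ n(H2S) = 0.593815 mol.
Mass of H2S = 0.593815 × 34.076 = 20.2348 g.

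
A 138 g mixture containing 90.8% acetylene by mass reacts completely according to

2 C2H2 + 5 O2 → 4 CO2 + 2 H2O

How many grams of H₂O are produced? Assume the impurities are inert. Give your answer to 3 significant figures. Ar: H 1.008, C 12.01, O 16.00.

86.7 g

Mass of pure C2H2 = 138 g × 0.908 = 125.3 g.
M(C2H2) = 2(12.01) + 2(1.008) = 26.036 g/mol.
M(H2O) = 2(1.008) + 16.00 = 18.016 g/mol.
n(C2H2) = 125.3 g / 26.036 g/mol = 4.813 mol.
From the equation the C2H2:H2O mole ratio is 2:2, so n(H2O) = 4.813 × 2/2 = 4.813 mol.
Mass of H2O = 4.813 mol × 18.016 g/mol = 86.71 g.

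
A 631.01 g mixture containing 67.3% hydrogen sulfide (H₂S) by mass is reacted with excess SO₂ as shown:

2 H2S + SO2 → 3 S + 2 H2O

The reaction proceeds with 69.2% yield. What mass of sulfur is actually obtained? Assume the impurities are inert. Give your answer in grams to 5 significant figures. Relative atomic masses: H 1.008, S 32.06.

414.73 g

Pure H2S available = 631.01 g × 0.673 = 424.670 g.
M(H2S) = 2(1.008) + 32.06 = 34.076 g/mol.
M(S) = 32.06 g/mol.
n(H2S) = 424.670 g / 34.076 g/mol = 12.4624 mol.
From the equation the H2S:S mole ratio is 2:3, so n(S) = 12.4624 × 3/2 = 18.6936 mol.
Mass of S = 18.6936 mol × 32.06 g/mol = 599.318 g.
Actual mass collected = 599.318 g × 0.692 = 414.728 g.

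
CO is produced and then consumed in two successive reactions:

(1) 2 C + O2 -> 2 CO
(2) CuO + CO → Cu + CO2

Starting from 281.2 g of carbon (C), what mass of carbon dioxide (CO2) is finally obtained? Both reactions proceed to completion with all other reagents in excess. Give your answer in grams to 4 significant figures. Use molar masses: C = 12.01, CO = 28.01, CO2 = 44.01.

1030 g

n(C) = 281.20 / 12.01 = 23.414 mol.
Step 1 gives a 2:2 ratio of C to CO, so n(CO) = 23.414 mol.
In step 2 the CO:CO2 ratio is 1:1, so n(CO2) = 23.414 mol.
Mass of CO2 = 23.414 × 44.01 = 1030.4 g.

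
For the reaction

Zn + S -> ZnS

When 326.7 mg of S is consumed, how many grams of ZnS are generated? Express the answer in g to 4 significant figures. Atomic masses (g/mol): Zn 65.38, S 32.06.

M(S) = 32.06 g/mol.
M(ZnS) = 65.38 + 32.06 = 97.44 g/mol.
Convert: 326.7 mg = 0.32670 g.
n(S) = 0.32670 g / 32.06 g/mol = 0.010190 mol.
From the equation the S:ZnS mole ratio is 1:1, so n(ZnS) = 0.010190 × 1/1 = 0.010190 mol.
Mass of ZnS = 0.010190 mol × 97.44 g/mol = 0.99294 g.

0.9929 g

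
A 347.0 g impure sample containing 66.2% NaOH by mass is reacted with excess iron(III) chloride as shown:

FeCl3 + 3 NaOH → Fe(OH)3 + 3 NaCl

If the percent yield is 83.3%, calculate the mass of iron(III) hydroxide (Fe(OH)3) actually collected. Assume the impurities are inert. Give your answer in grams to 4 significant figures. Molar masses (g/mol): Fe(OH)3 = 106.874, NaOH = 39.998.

170.4 g

Pure NaOH available = 347.0 g × 0.662 = 229.71 g.
n(NaOH) = 229.71 g / 39.998 g/mol = 5.7431 mol.
From the equation the NaOH:Fe(OH)3 mole ratio is 3:1, so n(Fe(OH)3) = 5.7431 × 1/3 = 1.9144 mol.
Mass of Fe(OH)3 = 1.9144 mol × 106.874 g/mol = 204.60 g.
Actual mass collected = 204.60 g × 0.833 = 170.43 g.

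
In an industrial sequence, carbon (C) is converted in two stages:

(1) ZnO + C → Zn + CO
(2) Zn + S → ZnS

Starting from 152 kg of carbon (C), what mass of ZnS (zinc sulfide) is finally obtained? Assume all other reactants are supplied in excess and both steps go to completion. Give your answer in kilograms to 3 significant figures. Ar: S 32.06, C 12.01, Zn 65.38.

1230 kg

M(C) = 12.01 g/mol.
M(ZnS) = 65.38 + 32.06 = 97.44 g/mol.
152 kg = 152000 g.
n(C) = 152000 / 12.01 = 12660 mol.
Step 1 gives a 1:1 ratio of C to Zn, so n(Zn) = 12660 mol.
In step 2 the Zn:ZnS ratio is 1:1, so n(ZnS) = 12660 mol.
Mass of ZnS = 12660 × 97.44 = 1.233 × 10^6 g = 1230 kg.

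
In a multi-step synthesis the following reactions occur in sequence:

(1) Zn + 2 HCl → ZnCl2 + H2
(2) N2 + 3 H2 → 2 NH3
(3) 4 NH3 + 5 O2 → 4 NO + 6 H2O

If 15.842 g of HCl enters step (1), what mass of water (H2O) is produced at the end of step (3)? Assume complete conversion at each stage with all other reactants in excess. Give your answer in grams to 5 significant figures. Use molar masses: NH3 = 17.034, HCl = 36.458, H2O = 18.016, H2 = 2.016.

3.9142 g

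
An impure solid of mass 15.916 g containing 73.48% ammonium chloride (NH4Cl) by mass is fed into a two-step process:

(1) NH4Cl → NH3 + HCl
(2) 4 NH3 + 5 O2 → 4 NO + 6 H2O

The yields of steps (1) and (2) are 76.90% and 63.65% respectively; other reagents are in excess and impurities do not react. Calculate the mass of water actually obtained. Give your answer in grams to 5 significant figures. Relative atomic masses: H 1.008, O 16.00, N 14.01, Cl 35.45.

Pure NH4Cl = 15.916 × 0.7348 = 11.6951 g.
M(NH4Cl) = 14.01 + 4(1.008) + 35.45 = 53.492 g/mol.
M(H2O) = 2(1.008) + 16.00 = 18.016 g/mol.
n(NH4Cl) = 11.6951 / 53.492 = 0.218632 mol.
Step 1 (NH4Cl:NH3 = 1:1): theoretical n(NH3) = 0.218632 mol; at 76.90% yield, n(NH3) = 0.168128 mol.
Step 2 (NH3:H2O = 4:6): theoretical n(H2O) = 0.252192 mol, so theoretical mass = 0.252192 × 18.016 = 4.54350 g.
At 63.65% yield, actual mass of H2O = 4.54350 × 0.6365 = 2.89194 g.

2.8919 g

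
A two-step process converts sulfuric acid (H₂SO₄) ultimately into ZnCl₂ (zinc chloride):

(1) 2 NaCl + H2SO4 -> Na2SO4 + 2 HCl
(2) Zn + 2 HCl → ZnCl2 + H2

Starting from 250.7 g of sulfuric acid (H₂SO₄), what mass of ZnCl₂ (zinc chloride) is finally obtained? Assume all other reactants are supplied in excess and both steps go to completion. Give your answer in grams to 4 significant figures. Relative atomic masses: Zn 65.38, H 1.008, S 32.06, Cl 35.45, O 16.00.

M(H2SO4) = 2(1.008) + 32.06 + 4(16.00) = 98.076 g/mol.
M(ZnCl2) = 65.38 + 2(35.45) = 136.28 g/mol.
n(H2SO4) = 250.70 / 98.076 = 2.5562 mol.
Step 1 gives a 1:2 ratio of H2SO4 to HCl, so n(HCl) = 5.1124 mol.
In step 2 the HCl:ZnCl2 ratio is 2:1, so n(ZnCl2) = 2.5562 mol.
Mass of ZnCl2 = 2.5562 × 136.28 = 348.36 g.

348.4 g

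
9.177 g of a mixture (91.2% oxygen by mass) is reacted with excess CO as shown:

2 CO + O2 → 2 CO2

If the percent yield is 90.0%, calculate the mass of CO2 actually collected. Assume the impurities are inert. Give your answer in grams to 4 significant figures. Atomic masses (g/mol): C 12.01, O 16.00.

20.72 g

Pure O2 available = 9.177 g × 0.912 = 8.3694 g.
M(O2) = 2(16.00) = 32.00 g/mol.
M(CO2) = 12.01 + 2(16.00) = 44.01 g/mol.
n(O2) = 8.3694 g / 32.00 g/mol = 0.26154 mol.
From the equation the O2:CO2 mole ratio is 1:2, so n(CO2) = 0.26154 × 2/1 = 0.52309 mol.
Mass of CO2 = 0.52309 mol × 44.01 g/mol = 23.021 g.
Actual mass collected = 23.021 g × 0.900 = 20.719 g.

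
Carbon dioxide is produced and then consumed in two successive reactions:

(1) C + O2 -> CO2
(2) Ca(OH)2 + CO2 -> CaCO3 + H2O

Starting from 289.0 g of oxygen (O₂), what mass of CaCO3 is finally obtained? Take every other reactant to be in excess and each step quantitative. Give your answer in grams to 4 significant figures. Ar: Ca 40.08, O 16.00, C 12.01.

M(O2) = 2(16.00) = 32.00 g/mol.
M(CaCO3) = 40.08 + 12.01 + 3(16.00) = 100.09 g/mol.
n(O2) = 289.00 / 32.00 = 9.0312 mol.
Step 1 gives a 1:1 ratio of O2 to CO2, so n(CO2) = 9.0312 mol.
In step 2 the CO2:CaCO3 ratio is 1:1, so n(CaCO3) = 9.0312 mol.
Mass of CaCO3 = 9.0312 × 100.09 = 903.94 g.

903.9 g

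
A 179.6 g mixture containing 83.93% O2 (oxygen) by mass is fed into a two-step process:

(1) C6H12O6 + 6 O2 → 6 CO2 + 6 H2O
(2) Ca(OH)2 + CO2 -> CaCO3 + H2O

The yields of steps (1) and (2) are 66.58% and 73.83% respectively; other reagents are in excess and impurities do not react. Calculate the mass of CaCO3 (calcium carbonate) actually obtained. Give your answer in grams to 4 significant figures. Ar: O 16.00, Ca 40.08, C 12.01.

231.8 g

Pure O2 = 179.6 × 0.8393 = 150.74 g.
M(O2) = 2(16.00) = 32.00 g/mol.
M(CaCO3) = 40.08 + 12.01 + 3(16.00) = 100.09 g/mol.
n(O2) = 150.74 / 32.00 = 4.7106 mol.
Step 1 (O2:CO2 = 6:6): theoretical n(CO2) = 4.7106 mol; at 66.58% yield, n(CO2) = 3.1363 mol.
Step 2 (CO2:CaCO3 = 1:1): theoretical n(CaCO3) = 3.1363 mol, so theoretical mass = 3.1363 × 100.09 = 313.91 g.
At 73.83% yield, actual mass of CaCO3 = 313.91 × 0.7383 = 231.76 g.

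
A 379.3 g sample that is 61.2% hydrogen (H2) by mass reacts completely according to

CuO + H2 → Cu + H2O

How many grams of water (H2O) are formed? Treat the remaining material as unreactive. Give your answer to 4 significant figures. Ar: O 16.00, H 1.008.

Mass of pure H2 = 379.3 g × 0.612 = 232.13 g.
M(H2) = 2(1.008) = 2.016 g/mol.
M(H2O) = 2(1.008) + 16.00 = 18.016 g/mol.
n(H2) = 232.13 g / 2.016 g/mol = 115.14 mol.
From the equation the H2:H2O mole ratio is 1:1, so n(H2O) = 115.14 × 1/1 = 115.14 mol.
Mass of H2O = 115.14 mol × 18.016 g/mol = 2074.4 g.

2074 g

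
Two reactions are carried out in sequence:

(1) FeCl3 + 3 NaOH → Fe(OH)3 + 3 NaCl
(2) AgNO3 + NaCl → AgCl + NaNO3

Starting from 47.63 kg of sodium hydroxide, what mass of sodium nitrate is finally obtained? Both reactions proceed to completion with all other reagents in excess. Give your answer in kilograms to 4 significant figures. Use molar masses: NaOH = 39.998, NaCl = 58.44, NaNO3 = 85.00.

101.2 kg

47.63 kg = 47630 g.
n(NaOH) = 47630 / 39.998 = 1190.8 mol.
Step 1 gives a 3:3 ratio of NaOH to NaCl, so n(NaCl) = 1190.8 mol.
In step 2 the NaCl:NaNO3 ratio is 1:1, so n(NaNO3) = 1190.8 mol.
Mass of NaNO3 = 1190.8 × 85.00 = 101220 g = 101.2 kg.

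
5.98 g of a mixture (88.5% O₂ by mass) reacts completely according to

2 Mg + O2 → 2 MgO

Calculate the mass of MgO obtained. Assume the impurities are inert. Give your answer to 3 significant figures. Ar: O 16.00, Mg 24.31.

13.3 g

Mass of pure O2 = 5.98 g × 0.885 = 5.292 g.
M(O2) = 2(16.00) = 32.00 g/mol.
M(MgO) = 24.31 + 16.00 = 40.31 g/mol.
n(O2) = 5.292 g / 32.00 g/mol = 0.1654 mol.
From the equation the O2:MgO mole ratio is 1:2, so n(MgO) = 0.1654 × 2/1 = 0.3308 mol.
Mass of MgO = 0.3308 mol × 40.31 g/mol = 13.33 g.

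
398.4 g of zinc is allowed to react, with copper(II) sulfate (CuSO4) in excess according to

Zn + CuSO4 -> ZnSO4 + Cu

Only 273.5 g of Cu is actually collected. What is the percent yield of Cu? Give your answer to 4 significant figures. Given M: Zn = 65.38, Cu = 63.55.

n(Zn) = 398.40 g / 65.38 g/mol = 6.0936 mol.
From the equation the Zn:Cu mole ratio is 1:1, so n(Cu) = 6.0936 × 1/1 = 6.0936 mol.
Mass of Cu = 6.0936 mol × 63.55 g/mol = 387.25 g.
This is the theoretical yield. Percent yield = 273.5 g / 387.25 g × 100% = 70.626%.

70.63 %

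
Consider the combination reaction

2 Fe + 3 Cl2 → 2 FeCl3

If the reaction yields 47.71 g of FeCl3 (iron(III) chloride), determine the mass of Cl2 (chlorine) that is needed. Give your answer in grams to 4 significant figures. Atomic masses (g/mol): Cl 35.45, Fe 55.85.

M(FeCl3) = 55.85 + 3(35.45) = 162.20 g/mol.
M(Cl2) = 2(35.45) = 70.90 g/mol.
n(FeCl3) = 47.710 g / 162.20 g/mol = 0.29414 mol.
From the equation the FeCl3:Cl2 mole ratio is 2:3, so n(Cl2) = 0.29414 × 3/2 = 0.44121 mol.
Mass of Cl2 = 0.44121 mol × 70.90 g/mol = 31.282 g.

31.28 g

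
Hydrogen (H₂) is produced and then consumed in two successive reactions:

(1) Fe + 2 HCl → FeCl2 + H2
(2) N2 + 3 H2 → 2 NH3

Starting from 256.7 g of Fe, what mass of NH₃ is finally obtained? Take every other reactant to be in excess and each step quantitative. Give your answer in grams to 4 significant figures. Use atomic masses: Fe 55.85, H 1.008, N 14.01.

52.19 g

M(Fe) = 55.85 g/mol.
M(NH3) = 14.01 + 3(1.008) = 17.034 g/mol.
n(Fe) = 256.70 / 55.85 = 4.5962 mol.
Step 1 gives a 1:1 ratio of Fe to H2, so n(H2) = 4.5962 mol.
In step 2 the H2:NH3 ratio is 3:2, so n(NH3) = 3.0642 mol.
Mass of NH3 = 3.0642 × 17.034 = 52.195 g.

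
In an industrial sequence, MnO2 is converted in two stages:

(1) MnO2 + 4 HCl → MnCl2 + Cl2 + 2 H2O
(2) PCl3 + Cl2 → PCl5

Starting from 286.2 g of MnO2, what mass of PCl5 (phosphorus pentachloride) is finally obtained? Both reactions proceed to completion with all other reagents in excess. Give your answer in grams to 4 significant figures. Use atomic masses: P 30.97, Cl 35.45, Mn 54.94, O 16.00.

M(MnO2) = 54.94 + 2(16.00) = 86.94 g/mol.
M(PCl5) = 30.97 + 5(35.45) = 208.22 g/mol.
n(MnO2) = 286.20 / 86.94 = 3.2919 mol.
Step 1 gives a 1:1 ratio of MnO2 to Cl2, so n(Cl2) = 3.2919 mol.
In step 2 the Cl2:PCl5 ratio is 1:1, so n(PCl5) = 3.2919 mol.
Mass of PCl5 = 3.2919 × 208.22 = 685.44 g.

685.4 g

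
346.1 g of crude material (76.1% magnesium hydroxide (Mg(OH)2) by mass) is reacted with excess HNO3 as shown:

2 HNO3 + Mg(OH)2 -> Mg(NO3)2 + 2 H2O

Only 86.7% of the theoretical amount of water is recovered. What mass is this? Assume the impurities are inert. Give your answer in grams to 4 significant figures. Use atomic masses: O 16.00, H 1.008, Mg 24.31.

141.1 g

Pure Mg(OH)2 available = 346.1 g × 0.761 = 263.38 g.
M(Mg(OH)2) = 24.31 + 2(16.00) + 2(1.008) = 58.326 g/mol.
M(H2O) = 2(1.008) + 16.00 = 18.016 g/mol.
n(Mg(OH)2) = 263.38 g / 58.326 g/mol = 4.5157 mol.
From the equation the Mg(OH)2:H2O mole ratio is 1:2, so n(H2O) = 4.5157 × 2/1 = 9.0314 mol.
Mass of H2O = 9.0314 mol × 18.016 g/mol = 162.71 g.
Actual mass collected = 162.71 g × 0.867 = 141.07 g.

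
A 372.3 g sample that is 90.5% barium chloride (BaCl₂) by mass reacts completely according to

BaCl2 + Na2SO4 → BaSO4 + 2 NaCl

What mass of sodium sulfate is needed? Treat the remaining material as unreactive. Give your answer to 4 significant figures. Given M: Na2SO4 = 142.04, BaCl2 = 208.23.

Mass of pure BaCl2 = 372.3 g × 0.905 = 336.93 g.
n(BaCl2) = 336.93 g / 208.23 g/mol = 1.6181 mol.
From the equation the BaCl2:Na2SO4 mole ratio is 1:1, so n(Na2SO4) = 1.6181 × 1/1 = 1.6181 mol.
Mass of Na2SO4 = 1.6181 mol × 142.04 g/mol = 229.83 g.

229.8 g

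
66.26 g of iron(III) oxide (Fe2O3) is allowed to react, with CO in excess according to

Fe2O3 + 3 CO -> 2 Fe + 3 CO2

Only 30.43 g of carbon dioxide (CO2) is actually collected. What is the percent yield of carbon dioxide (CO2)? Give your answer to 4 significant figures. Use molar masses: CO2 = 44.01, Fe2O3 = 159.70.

55.55 %

n(Fe2O3) = 66.260 g / 159.70 g/mol = 0.41490 mol.
From the equation the Fe2O3:CO2 mole ratio is 1:3, so n(CO2) = 0.41490 × 3/1 = 1.2447 mol.
Mass of CO2 = 1.2447 mol × 44.01 g/mol = 54.780 g.
This is the theoretical yield. Percent yield = 30.43 g / 54.780 g × 100% = 55.550%.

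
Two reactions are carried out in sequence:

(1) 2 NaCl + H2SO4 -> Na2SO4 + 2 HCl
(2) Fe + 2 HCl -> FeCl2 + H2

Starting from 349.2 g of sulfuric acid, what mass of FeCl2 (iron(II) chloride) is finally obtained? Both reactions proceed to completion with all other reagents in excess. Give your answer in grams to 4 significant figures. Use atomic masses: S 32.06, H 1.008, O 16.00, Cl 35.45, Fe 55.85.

451.3 g

M(H2SO4) = 2(1.008) + 32.06 + 4(16.00) = 98.076 g/mol.
M(FeCl2) = 55.85 + 2(35.45) = 126.75 g/mol.
n(H2SO4) = 349.20 / 98.076 = 3.5605 mol.
Step 1 gives a 1:2 ratio of H2SO4 to HCl, so n(HCl) = 7.1210 mol.
In step 2 the HCl:FeCl2 ratio is 2:1, so n(FeCl2) = 3.5605 mol.
Mass of FeCl2 = 3.5605 × 126.75 = 451.29 g.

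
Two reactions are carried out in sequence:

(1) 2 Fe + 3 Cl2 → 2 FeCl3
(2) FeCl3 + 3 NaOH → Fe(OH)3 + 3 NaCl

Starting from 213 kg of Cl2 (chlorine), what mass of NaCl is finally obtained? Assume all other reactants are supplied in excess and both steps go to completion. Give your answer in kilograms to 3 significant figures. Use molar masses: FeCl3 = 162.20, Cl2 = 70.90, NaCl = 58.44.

351 kg

213 kg = 213000 g.
n(Cl2) = 213000 / 70.90 = 3004 mol.
Step 1 gives a 3:2 ratio of Cl2 to FeCl3, so n(FeCl3) = 2003 mol.
In step 2 the FeCl3:NaCl ratio is 1:3, so n(NaCl) = 6008 mol.
Mass of NaCl = 6008 × 58.44 = 351100 g = 351 kg.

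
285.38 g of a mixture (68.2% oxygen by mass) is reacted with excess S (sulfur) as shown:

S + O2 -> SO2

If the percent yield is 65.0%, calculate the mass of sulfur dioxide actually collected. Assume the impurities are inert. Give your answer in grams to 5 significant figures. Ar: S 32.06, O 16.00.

Pure O2 available = 285.38 g × 0.682 = 194.629 g.
M(O2) = 2(16.00) = 32.00 g/mol.
M(SO2) = 32.06 + 2(16.00) = 64.06 g/mol.
n(O2) = 194.629 g / 32.00 g/mol = 6.08216 mol.
From the equation the O2:SO2 mole ratio is 1:1, so n(SO2) = 6.08216 × 1/1 = 6.08216 mol.
Mass of SO2 = 6.08216 mol × 64.06 g/mol = 389.623 g.
Actual mass collected = 389.623 g × 0.650 = 253.255 g.

253.26 g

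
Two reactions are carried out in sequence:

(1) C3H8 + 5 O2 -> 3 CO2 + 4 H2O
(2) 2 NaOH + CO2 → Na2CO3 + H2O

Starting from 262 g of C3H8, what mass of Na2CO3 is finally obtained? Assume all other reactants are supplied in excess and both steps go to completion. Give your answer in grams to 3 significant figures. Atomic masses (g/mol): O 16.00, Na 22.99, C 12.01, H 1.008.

M(C3H8) = 3(12.01) + 8(1.008) = 44.094 g/mol.
M(Na2CO3) = 2(22.99) + 12.01 + 3(16.00) = 105.99 g/mol.
n(C3H8) = 262.0 / 44.094 = 5.942 mol.
Step 1 gives a 1:3 ratio of C3H8 to CO2, so n(CO2) = 17.83 mol.
In step 2 the CO2:Na2CO3 ratio is 1:1, so n(Na2CO3) = 17.83 mol.
Mass of Na2CO3 = 17.83 × 105.99 = 1889 g.

1890 g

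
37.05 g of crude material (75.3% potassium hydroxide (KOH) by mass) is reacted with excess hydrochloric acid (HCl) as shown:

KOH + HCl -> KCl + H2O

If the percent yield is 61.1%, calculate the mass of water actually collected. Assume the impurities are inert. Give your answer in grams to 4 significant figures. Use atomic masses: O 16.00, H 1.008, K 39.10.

Pure KOH available = 37.05 g × 0.753 = 27.899 g.
M(KOH) = 39.10 + 16.00 + 1.008 = 56.108 g/mol.
M(H2O) = 2(1.008) + 16.00 = 18.016 g/mol.
n(KOH) = 27.899 g / 56.108 g/mol = 0.49723 mol.
From the equation the KOH:H2O mole ratio is 1:1, so n(H2O) = 0.49723 × 1/1 = 0.49723 mol.
Mass of H2O = 0.49723 mol × 18.016 g/mol = 8.9581 g.
Actual mass collected = 8.9581 g × 0.611 = 5.4734 g.

5.473 g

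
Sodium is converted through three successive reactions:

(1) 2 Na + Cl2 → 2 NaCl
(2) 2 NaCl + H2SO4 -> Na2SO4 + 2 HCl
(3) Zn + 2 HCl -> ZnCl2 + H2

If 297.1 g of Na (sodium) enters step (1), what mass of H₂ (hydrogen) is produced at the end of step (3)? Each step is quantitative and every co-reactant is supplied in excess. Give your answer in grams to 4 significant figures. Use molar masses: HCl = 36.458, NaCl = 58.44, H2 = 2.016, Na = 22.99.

n(Na) = 297.1 / 22.99 = 12.923 mol.
Reaction (1): Na→NaCl ratio 2:2 ⇒ n(NaCl) = 12.923 mol.
Reaction (2): NaCl→HCl ratio 2:2 ⇒ n(HCl) = 12.923 mol.
Reaction (3): HCl→H2 ratio 2:1 ⇒ n(H2) = 6.4615 mol.
Mass of H2 = 6.4615 × 2.016 = 13.026 g.

13.03 g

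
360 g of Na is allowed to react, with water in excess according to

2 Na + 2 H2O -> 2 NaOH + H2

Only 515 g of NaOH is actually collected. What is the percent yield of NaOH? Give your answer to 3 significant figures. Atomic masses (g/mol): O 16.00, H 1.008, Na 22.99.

M(Na) = 22.99 g/mol.
M(NaOH) = 22.99 + 16.00 + 1.008 = 39.998 g/mol.
n(Na) = 360.0 g / 22.99 g/mol = 15.66 mol.
From the equation the Na:NaOH mole ratio is 2:2, so n(NaOH) = 15.66 × 2/2 = 15.66 mol.
Mass of NaOH = 15.66 mol × 39.998 g/mol = 626.3 g.
This is the theoretical yield. Percent yield = 515 g / 626.3 g × 100% = 82.23%.

82.2 %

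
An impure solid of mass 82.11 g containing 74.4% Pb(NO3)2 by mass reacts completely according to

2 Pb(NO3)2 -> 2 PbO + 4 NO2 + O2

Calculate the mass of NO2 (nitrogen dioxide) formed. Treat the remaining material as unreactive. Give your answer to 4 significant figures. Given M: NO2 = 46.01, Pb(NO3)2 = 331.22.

Mass of pure Pb(NO3)2 = 82.11 g × 0.744 = 61.090 g.
n(Pb(NO3)2) = 61.090 g / 331.22 g/mol = 0.18444 mol.
From the equation the Pb(NO3)2:NO2 mole ratio is 2:4, so n(NO2) = 0.18444 × 4/2 = 0.36888 mol.
Mass of NO2 = 0.36888 mol × 46.01 g/mol = 16.972 g.

16.97 g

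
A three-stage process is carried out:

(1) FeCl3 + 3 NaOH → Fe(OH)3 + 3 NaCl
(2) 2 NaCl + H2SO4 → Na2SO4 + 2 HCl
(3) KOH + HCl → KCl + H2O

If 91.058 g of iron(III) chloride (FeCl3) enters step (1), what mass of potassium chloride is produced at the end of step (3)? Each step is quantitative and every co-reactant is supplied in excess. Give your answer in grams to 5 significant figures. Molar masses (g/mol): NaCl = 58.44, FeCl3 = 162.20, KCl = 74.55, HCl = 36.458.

n(FeCl3) = 91.058 / 162.20 = 0.561393 mol.
Reaction (1): FeCl3→NaCl ratio 1:3 ⇒ n(NaCl) = 1.68418 mol.
Reaction (2): NaCl→HCl ratio 2:2 ⇒ n(HCl) = 1.68418 mol.
Reaction (3): HCl→KCl ratio 1:1 ⇒ n(KCl) = 1.68418 mol.
Mass of KCl = 1.68418 × 74.55 = 125.556 g.

125.56 g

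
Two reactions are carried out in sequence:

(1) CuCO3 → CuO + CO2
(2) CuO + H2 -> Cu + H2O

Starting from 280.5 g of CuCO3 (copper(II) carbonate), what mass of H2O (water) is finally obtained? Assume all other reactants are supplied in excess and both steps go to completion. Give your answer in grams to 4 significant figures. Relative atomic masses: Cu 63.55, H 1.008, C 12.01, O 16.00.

40.90 g

M(CuCO3) = 63.55 + 12.01 + 3(16.00) = 123.56 g/mol.
M(H2O) = 2(1.008) + 16.00 = 18.016 g/mol.
n(CuCO3) = 280.50 / 123.56 = 2.2702 mol.
Step 1 gives a 1:1 ratio of CuCO3 to CuO, so n(CuO) = 2.2702 mol.
In step 2 the CuO:H2O ratio is 1:1, so n(H2O) = 2.2702 mol.
Mass of H2O = 2.2702 × 18.016 = 40.899 g.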